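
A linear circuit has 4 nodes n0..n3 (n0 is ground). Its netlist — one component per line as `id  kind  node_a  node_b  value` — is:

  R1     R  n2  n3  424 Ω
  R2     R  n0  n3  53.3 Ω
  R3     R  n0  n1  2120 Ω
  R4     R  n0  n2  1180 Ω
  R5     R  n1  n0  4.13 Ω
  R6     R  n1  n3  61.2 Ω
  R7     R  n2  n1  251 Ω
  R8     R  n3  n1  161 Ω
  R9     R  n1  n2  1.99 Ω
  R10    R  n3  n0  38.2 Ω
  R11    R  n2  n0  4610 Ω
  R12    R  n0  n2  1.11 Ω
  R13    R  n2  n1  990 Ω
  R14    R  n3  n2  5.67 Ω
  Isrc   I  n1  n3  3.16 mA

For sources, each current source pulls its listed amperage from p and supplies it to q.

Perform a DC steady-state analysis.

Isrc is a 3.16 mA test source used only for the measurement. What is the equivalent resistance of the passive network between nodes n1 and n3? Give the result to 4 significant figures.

R_eq = 5.143 Ω

Element admittances at DC:
  Y(R1) = 0.002358 S between n2,n3
  Y(R2) = 0.01876 S between n0,n3
  Y(R3) = 0.0004717 S between n0,n1
  Y(R4) = 0.0008475 S between n0,n2
  Y(R5) = 0.2421 S between n1,n0
  Y(R6) = 0.01634 S between n1,n3
  Y(R7) = 0.003984 S between n2,n1
  Y(R8) = 0.006211 S between n3,n1
  Y(R9) = 0.5025 S between n1,n2
  Y(R10) = 0.02618 S between n3,n0
  Y(R11) = 0.0002169 S between n2,n0
  Y(R12) = 0.9009 S between n0,n2
  Y(R13) = 0.001010 S between n2,n1
  Y(R14) = 0.1764 S between n3,n2
  Isrc: injects 0.00316 A into n3 (from n1)
Assemble and solve the 3×3 MNA system:
  V(n1)=-0.003514  V(n2)=0.0003105  V(n3)=0.01274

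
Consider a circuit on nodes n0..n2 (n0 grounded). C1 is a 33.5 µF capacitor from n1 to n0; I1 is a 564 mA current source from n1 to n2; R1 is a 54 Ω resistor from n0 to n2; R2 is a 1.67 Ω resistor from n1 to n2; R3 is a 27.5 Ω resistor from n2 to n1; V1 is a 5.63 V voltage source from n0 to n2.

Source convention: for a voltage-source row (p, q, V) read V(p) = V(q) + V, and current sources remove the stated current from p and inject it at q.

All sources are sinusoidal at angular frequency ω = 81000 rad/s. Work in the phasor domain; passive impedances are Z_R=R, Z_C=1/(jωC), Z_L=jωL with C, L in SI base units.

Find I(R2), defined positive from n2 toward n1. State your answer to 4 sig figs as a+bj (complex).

-3.169-0.8661j A

MNA unknowns: 2 node voltages V₁..V_2 plus 1 source current (V1)
C1: Y=0.000+2.714j on G[1,0]
I1: z[1]−=0.564, z[2]+=0.564
R1: Y=0.01852+0.000j on G[0,2]
R2: Y=0.5988+0.000j on G[1,2]
R3: Y=0.03636+0.000j on G[2,1]
V1: row V0−V2=5.63, i_V1 at 0,2
solve → V1=-0.3386+1.446j, V2=-5.630+0.000j
aux → i_V1=-4.029-0.9187j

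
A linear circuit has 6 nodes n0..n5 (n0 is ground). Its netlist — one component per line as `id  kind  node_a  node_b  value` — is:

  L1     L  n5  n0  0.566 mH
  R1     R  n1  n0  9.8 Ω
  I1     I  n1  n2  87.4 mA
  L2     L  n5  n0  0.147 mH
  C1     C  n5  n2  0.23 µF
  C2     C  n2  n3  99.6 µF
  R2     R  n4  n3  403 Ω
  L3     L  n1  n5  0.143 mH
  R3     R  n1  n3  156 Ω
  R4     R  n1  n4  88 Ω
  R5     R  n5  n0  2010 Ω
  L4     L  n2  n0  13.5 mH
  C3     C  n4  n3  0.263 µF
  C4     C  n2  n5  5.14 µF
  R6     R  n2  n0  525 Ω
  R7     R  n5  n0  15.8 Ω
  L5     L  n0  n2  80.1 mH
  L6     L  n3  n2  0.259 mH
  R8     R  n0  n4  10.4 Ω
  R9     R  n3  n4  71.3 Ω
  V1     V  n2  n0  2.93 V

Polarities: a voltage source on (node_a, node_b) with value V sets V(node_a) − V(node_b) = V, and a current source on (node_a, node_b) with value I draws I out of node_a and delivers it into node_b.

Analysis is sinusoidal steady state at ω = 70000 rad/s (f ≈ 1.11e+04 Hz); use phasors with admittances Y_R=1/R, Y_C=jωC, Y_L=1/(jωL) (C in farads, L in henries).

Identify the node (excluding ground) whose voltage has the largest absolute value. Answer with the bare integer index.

MNA unknowns: 5 node voltages V₁..V_5 plus 1 source current (V1)
L1: Y=0.000-0.02524j on G[5,0]
R1: Y=0.1020+0.000j on G[1,0]
I1: z[1]−=0.0874, z[2]+=0.0874
L2: Y=0.000-0.09718j on G[5,0]
C1: Y=0.000+0.01610j on G[5,2]
C2: Y=0.000+6.972j on G[2,3]
R2: Y=0.002481+0.000j on G[4,3]
L3: Y=0.000-0.09990j on G[1,5]
R3: Y=0.006410+0.000j on G[1,3]
R4: Y=0.01136+0.000j on G[1,4]
R5: Y=0.0004975+0.000j on G[5,0]
L4: Y=0.000-0.001058j on G[2,0]
C3: Y=0.000+0.01841j on G[4,3]
C4: Y=0.000+0.3598j on G[2,5]
R6: Y=0.001905+0.000j on G[2,0]
R7: Y=0.06329+0.000j on G[5,0]
L5: Y=0.000-0.0001783j on G[0,2]
L6: Y=0.000-0.05516j on G[3,2]
R8: Y=0.09615+0.000j on G[0,4]
R9: Y=0.01403+0.000j on G[3,4]
V1: row V2−V0=2.93, i_V1 at 2,0
solve → V1=2.741-1.280j, V2=2.930+0.000j, V3=2.923+0.006106j, V4=0.6716+0.2178j, V5=4.301+2.619j
aux → i_V1=-0.9448+0.4727j

5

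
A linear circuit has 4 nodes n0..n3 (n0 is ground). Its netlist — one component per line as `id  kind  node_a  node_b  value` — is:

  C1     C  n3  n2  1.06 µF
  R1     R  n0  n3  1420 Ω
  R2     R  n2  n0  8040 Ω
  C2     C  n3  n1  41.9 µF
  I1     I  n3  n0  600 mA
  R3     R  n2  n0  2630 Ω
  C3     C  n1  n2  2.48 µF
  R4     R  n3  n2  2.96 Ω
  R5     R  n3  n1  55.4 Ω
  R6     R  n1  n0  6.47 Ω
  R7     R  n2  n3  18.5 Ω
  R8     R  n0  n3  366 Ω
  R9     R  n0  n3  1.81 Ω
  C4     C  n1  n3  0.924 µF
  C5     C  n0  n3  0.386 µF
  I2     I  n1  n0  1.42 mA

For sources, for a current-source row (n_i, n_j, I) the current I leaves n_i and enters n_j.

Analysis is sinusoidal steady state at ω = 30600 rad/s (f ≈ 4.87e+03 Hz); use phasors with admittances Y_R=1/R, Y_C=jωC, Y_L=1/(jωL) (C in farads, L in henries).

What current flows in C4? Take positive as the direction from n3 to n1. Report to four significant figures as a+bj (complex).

MNA unknowns: 3 node voltages V₁..V_3
C1: Y=0.000+0.03244j on G[3,2]
R1: Y=0.0007042+0.000j on G[0,3]
R2: Y=0.0001244+0.000j on G[2,0]
C2: Y=0.000+1.282j on G[3,1]
I1: z[3]−=0.6, z[0]+=0.6
R3: Y=0.0003802+0.000j on G[2,0]
C3: Y=0.000+0.07589j on G[1,2]
R4: Y=0.3378+0.000j on G[3,2]
R5: Y=0.01805+0.000j on G[3,1]
R6: Y=0.1546+0.000j on G[1,0]
R7: Y=0.05405+0.000j on G[2,3]
R8: Y=0.002732+0.000j on G[0,3]
R9: Y=0.5525+0.000j on G[0,3]
C4: Y=0.000+0.02827j on G[1,3]
C5: Y=0.000+0.01181j on G[0,3]
I2: z[1]−=0.00142, z[0]+=0.00142
solve → V1=-0.8385-0.05834j, V2=-0.8292+0.03085j, V3=-0.8472+0.03419j

-0.002616-0.0002459j A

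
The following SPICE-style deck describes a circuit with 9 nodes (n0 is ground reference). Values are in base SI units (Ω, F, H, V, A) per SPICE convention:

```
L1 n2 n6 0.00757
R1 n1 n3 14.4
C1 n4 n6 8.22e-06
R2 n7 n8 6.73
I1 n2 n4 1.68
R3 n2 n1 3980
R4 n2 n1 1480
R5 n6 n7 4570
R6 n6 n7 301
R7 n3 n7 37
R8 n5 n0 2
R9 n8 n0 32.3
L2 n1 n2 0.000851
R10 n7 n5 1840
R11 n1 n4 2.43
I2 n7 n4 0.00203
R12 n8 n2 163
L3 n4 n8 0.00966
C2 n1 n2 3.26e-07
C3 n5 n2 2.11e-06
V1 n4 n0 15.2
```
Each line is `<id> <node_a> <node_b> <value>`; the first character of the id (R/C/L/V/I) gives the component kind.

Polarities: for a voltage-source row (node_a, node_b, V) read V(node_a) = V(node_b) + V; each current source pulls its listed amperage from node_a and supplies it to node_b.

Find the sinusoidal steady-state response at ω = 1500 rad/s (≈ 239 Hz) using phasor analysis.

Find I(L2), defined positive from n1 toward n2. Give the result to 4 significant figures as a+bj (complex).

1.719-0.002052j A

MNA unknowns: 8 node voltages V₁..V_8 plus 1 source current (V1)
L1: Y=0.000-0.08807j on G[2,6]
R1: Y=0.06944+0.000j on G[1,3]
C1: Y=0.000+0.01233j on G[4,6]
R2: Y=0.1486+0.000j on G[7,8]
I1: z[2]−=1.68, z[4]+=1.68
R3: Y=0.0002513+0.000j on G[2,1]
R4: Y=0.0006757+0.000j on G[2,1]
R5: Y=0.0002188+0.000j on G[6,7]
R6: Y=0.003322+0.000j on G[6,7]
R7: Y=0.02703+0.000j on G[3,7]
R8: Y=0.5000+0.000j on G[5,0]
R9: Y=0.03096+0.000j on G[8,0]
L2: Y=0.000-0.7834j on G[1,2]
R10: Y=0.0005435+0.000j on G[7,5]
R11: Y=0.4115+0.000j on G[1,4]
I2: z[7]−=0.00203, z[4]+=0.00203
R12: Y=0.006135+0.000j on G[8,2]
L3: Y=0.000-0.06901j on G[4,8]
C2: Y=0.000+0.0004890j on G[1,2]
C3: Y=0.000+0.003165j on G[5,2]
V1: row V4−V0=15.2, i_V1 at 4,0
solve → V1=11.03-0.2077j, V2=11.03-2.402j, V3=11.06-1.439j, V4=15.20+0.000j, V5=0.02770+0.06456j, V6=10.43-2.760j, V7=11.14-4.603j, V8=11.23-5.239j
aux → i_V1=-0.3614+0.1299j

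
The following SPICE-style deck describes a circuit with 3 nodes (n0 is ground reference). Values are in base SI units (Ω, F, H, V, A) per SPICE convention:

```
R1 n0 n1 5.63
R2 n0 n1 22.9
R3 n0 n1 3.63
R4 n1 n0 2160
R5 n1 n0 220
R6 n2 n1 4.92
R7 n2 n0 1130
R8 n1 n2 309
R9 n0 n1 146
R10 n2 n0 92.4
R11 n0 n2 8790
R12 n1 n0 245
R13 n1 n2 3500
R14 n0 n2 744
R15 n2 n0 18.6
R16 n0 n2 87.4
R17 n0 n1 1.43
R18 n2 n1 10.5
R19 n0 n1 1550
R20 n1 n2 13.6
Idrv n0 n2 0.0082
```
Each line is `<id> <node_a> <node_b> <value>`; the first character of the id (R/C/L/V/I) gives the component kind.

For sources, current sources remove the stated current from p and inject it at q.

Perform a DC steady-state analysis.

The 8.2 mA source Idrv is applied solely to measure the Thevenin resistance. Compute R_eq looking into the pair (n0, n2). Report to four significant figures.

Apply KCL at each of the 2 non-ground nodes and solve the resulting linear system.
Node n1: branches {R1, R2, R3, R4, R5, R6, R8, R9, R12, R13, R17, R18, R19, R20} → V_1 = 0.005311
Node n2: branches {R6, R7, R8, R10, R11, R13, R14, R15, R16, R18, R20, Idrv} → V_2 = 0.02246

R_eq = 2.739 Ω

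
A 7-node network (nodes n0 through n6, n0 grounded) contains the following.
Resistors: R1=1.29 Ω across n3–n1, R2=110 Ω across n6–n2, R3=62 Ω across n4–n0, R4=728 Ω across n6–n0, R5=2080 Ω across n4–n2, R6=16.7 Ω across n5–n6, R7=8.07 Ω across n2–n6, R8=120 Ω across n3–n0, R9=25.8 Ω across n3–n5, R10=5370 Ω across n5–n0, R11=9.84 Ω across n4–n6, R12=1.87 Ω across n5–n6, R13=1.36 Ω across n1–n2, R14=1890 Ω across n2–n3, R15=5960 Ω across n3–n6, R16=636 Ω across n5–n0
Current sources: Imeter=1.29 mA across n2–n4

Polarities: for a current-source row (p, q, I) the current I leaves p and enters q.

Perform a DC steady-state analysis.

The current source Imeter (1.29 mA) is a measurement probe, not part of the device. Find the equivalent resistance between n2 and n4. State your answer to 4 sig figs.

R_eq = 14.52 Ω

Element admittances at DC:
  Y(R1) = 0.7752 S between n3,n1
  Y(R2) = 0.009091 S between n6,n2
  Y(R3) = 0.01613 S between n4,n0
  Y(R4) = 0.001374 S between n6,n0
  Y(R5) = 0.0004808 S between n4,n2
  Y(R6) = 0.05988 S between n5,n6
  Y(R7) = 0.1239 S between n2,n6
  Y(R8) = 0.008333 S between n3,n0
  Y(R9) = 0.03876 S between n3,n5
  Y(R10) = 0.0001862 S between n5,n0
  Y(R11) = 0.1016 S between n4,n6
  Y(R12) = 0.5348 S between n5,n6
  Y(R13) = 0.7353 S between n1,n2
  Y(R14) = 0.0005291 S between n2,n3
  Y(R15) = 0.0001678 S between n3,n6
  Y(R16) = 0.001572 S between n5,n0
  Imeter: injects 0.00129 A into n4 (from n2)
Assemble and solve the 6×6 MNA system:
  V(n1)=-0.01156  V(n2)=-0.01200  V(n3)=-0.01114  V(n4)=0.006729  V(n5)=-0.005181  V(n6)=-0.004808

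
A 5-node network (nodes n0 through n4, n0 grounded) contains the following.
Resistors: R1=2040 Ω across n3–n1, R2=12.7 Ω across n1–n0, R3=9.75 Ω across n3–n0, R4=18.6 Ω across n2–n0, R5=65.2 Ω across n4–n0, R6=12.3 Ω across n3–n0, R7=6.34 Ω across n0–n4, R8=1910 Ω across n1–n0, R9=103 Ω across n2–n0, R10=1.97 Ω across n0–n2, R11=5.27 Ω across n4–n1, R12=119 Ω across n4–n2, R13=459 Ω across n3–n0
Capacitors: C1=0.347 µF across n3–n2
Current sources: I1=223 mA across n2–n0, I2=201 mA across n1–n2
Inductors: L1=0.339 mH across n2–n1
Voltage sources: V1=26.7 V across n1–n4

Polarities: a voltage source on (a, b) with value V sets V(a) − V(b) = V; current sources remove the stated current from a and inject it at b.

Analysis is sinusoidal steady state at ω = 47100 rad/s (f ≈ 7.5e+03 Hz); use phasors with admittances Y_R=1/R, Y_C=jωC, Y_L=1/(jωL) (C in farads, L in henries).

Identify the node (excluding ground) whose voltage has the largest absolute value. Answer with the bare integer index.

1

Element admittances at ω=47100 rad/s:
  Y(R1) = 0.0004902+0.000j S between n3,n1
  Y(R2) = 0.07874+0.000j S between n1,n0
  Y(R3) = 0.1026+0.000j S between n3,n0
  Y(R4) = 0.05376+0.000j S between n2,n0
  Y(R5) = 0.01534+0.000j S between n4,n0
  Y(C1) = 0.000+0.01634j S between n3,n2
  Y(R6) = 0.08130+0.000j S between n3,n0
  Y(R7) = 0.1577+0.000j S between n0,n4
  Y(R8) = 0.0005236+0.000j S between n1,n0
  I1: injects 0.223 A into n0 (from n2)
  Y(L1) = 0.000-0.06263j S between n2,n1
  Y(R9) = 0.009709+0.000j S between n2,n0
  Y(R10) = 0.5076+0.000j S between n0,n2
  Y(R11) = 0.1898+0.000j S between n4,n1
  I2: injects 0.201 A into n2 (from n1)
  Y(R12) = 0.008403+0.000j S between n4,n2
  Y(R13) = 0.002179+0.000j S between n3,n0
  V1: constraint V(n1)−V(n4) = 26.7
Assemble and solve the 5×5 MNA system:
  V(n1)=16.47+3.809j  V(n2)=0.3597-1.691j  V(n3)=0.1936+0.02456j  V(n4)=-10.23+3.809j
  i(V1)=-6.925+0.7054j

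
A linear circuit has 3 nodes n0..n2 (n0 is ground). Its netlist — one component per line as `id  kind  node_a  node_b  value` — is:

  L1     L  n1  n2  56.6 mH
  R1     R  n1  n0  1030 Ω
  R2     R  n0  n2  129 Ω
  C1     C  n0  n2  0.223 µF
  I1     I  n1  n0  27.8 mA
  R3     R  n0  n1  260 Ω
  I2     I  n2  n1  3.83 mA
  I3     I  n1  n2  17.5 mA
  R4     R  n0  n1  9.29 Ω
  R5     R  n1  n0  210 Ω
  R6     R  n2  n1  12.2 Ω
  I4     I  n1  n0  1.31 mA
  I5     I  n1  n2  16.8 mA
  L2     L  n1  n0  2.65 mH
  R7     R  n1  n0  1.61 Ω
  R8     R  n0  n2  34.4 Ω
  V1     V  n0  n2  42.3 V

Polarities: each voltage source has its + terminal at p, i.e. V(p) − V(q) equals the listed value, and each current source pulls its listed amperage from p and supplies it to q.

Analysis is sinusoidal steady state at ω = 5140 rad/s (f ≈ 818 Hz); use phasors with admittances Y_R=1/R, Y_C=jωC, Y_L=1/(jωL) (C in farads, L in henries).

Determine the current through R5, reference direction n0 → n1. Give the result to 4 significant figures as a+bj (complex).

0.02037+0.001065j A

Apply KCL at each of the 2 non-ground nodes and solve the resulting linear system.
Node n1: branches {L1, R1, I1, R3, I2, I3, R4, R5, R6, I4, I5, L2, R7} → V_1 = -4.278-0.2236j
Node n2: branches {L1, R2, C1, I2, I3, R6, I5, R8, V1} → V_2 = -42.30+0.000j
Source currents: i(V1)=-4.704+0.1005j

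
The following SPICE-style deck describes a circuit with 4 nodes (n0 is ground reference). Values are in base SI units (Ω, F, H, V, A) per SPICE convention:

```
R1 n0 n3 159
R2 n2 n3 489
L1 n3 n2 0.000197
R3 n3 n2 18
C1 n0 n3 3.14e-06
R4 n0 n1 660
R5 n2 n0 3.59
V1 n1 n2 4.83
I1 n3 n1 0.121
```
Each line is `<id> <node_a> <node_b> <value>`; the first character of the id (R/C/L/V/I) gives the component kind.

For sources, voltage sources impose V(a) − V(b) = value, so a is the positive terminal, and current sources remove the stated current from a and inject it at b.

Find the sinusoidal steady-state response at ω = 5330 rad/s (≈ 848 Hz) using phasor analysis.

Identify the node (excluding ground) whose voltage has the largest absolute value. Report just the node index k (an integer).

1

Apply KCL at each of the 3 non-ground nodes and solve the resulting linear system.
Node n1: branches {R4, V1, I1} → V_1 = 4.797+0.005266j
Node n2: branches {R2, L1, R3, R5, V1} → V_2 = -0.03255+0.005266j
Node n3: branches {R1, R2, L1, R3, C1, I1} → V_3 = -0.04186-0.1231j
Source currents: i(V1)=0.1137-7.979e-06j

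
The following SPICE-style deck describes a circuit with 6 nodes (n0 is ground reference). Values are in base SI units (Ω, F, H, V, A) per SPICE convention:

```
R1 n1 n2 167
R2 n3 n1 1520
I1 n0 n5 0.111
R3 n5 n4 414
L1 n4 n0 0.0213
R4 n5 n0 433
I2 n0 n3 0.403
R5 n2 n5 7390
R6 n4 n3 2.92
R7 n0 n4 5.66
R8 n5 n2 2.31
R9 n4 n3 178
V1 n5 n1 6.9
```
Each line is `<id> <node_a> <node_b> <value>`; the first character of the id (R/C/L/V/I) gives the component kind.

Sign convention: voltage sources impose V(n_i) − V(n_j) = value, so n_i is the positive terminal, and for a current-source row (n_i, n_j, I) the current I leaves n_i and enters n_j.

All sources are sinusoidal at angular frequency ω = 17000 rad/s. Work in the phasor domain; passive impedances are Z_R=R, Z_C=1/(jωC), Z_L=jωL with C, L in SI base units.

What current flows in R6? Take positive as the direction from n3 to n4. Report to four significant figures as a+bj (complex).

Element admittances at ω=17000 rad/s:
  Y(R1) = 0.005988+0.000j S between n1,n2
  Y(R2) = 0.0006579+0.000j S between n3,n1
  I1: injects 0.111 A into n5 (from n0)
  Y(R3) = 0.002415+0.000j S between n5,n4
  Y(L1) = 0.000-0.002762j S between n4,n0
  Y(R4) = 0.002309+0.000j S between n5,n0
  I2: injects 0.403 A into n3 (from n0)
  Y(R5) = 0.0001353+0.000j S between n2,n5
  Y(R6) = 0.3425+0.000j S between n4,n3
  Y(R7) = 0.1767+0.000j S between n0,n4
  Y(R8) = 0.4329+0.000j S between n5,n2
  Y(R9) = 0.005618+0.000j S between n4,n3
  V1: constraint V(n5)−V(n1) = 6.9
Assemble and solve the 6×6 MNA system:
  V(n1)=16.20+0.02309j  V(n2)=23.00+0.02309j  V(n3)=3.788+0.04041j  V(n4)=2.607+0.04044j  V(n5)=23.10+0.02309j
  i(V1)=-0.03259-1.140e-05j

0.4045-1.121e-05j A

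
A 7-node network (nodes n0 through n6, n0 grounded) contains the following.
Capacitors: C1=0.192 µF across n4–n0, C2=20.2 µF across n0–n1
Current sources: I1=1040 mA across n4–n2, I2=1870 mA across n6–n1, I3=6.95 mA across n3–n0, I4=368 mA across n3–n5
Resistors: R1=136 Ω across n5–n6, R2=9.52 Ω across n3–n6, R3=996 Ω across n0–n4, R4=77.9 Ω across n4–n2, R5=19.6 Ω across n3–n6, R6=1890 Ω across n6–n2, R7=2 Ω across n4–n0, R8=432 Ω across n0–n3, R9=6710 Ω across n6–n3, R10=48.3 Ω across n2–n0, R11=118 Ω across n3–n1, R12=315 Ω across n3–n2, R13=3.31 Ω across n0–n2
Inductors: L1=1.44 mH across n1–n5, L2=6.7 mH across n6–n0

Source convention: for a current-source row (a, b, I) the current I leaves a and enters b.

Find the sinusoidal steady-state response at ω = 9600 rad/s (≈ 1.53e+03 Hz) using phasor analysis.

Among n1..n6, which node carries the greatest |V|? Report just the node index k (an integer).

6

Apply KCL at each of the 6 non-ground nodes and solve the resulting linear system.
Node n1: branches {I2, C2, R11, L1} → V_1 = -3.727-6.395j
Node n2: branches {I1, R4, R6, R10, R12, R13} → V_2 = 2.296-0.5626j
Node n3: branches {R2, I3, R5, R8, R9, R11, R12, I4} → V_3 = -63.13-50.93j
Node n4: branches {C1, I1, R3, R4, R7} → V_4 = -1.967-0.007001j
Node n5: branches {R1, L1, I4} → V_5 = 1.048-8.144j
Node n6: branches {R1, R2, I2, R5, R6, R9, L2} → V_6 = -66.21-55.12j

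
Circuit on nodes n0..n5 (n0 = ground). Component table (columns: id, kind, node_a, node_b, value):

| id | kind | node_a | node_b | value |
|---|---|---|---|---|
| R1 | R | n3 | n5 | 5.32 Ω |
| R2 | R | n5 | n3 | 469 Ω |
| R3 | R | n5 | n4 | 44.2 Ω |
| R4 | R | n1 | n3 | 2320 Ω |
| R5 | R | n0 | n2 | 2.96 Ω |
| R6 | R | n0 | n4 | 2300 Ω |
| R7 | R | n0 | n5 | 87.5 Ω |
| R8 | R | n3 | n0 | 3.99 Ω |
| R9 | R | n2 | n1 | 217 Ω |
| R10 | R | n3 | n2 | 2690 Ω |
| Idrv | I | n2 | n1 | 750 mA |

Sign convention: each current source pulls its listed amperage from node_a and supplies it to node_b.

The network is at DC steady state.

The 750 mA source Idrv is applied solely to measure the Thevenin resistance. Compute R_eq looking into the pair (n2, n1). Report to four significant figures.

R_eq = 198.5 Ω

Apply KCL at each of the 5 non-ground nodes and solve the resulting linear system.
Node n1: branches {R4, R9, Idrv} → V_1 = 148.7
Node n2: branches {R5, R9, R10, Idrv} → V_2 = -0.1889
Node n3: branches {R1, R2, R4, R8, R10} → V_3 = 0.2438
Node n4: branches {R3, R6} → V_4 = 0.2251
Node n5: branches {R1, R2, R3, R7} → V_5 = 0.2295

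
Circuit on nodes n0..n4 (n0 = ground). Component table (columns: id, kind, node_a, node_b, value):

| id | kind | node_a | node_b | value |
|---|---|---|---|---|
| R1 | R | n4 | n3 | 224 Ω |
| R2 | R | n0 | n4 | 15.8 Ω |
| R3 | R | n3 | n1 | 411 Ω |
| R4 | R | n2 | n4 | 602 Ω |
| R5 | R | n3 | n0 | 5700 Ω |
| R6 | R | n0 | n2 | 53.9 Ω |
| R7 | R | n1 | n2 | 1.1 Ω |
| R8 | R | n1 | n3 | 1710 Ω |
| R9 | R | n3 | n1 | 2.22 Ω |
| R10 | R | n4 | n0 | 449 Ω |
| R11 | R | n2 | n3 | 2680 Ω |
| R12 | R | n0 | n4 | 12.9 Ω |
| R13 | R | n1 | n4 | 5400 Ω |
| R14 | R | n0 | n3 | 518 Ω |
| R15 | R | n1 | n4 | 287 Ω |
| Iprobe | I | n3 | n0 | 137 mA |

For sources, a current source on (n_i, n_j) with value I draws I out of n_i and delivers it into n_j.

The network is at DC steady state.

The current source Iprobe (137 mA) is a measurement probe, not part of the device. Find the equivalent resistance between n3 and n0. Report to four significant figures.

Element admittances at DC:
  Y(R1) = 0.004464 S between n4,n3
  Y(R2) = 0.06329 S between n0,n4
  Y(R3) = 0.002433 S between n3,n1
  Y(R4) = 0.001661 S between n2,n4
  Y(R5) = 0.0001754 S between n3,n0
  Y(R6) = 0.01855 S between n0,n2
  Y(R7) = 0.9091 S between n1,n2
  Y(R8) = 0.0005848 S between n1,n3
  Y(R9) = 0.4505 S between n3,n1
  Y(R10) = 0.002227 S between n4,n0
  Y(R11) = 0.0003731 S between n2,n3
  Y(R12) = 0.07752 S between n0,n4
  Y(R13) = 0.0001852 S between n1,n4
  Y(R14) = 0.001931 S between n0,n3
  Y(R15) = 0.003484 S between n1,n4
  Iprobe: injects 0.137 A into n0 (from n3)
Assemble and solve the 4×4 MNA system:
  V(n1)=-4.611  V(n2)=-4.511  V(n3)=-4.846  V(n4)=-0.3013

R_eq = 35.37 Ω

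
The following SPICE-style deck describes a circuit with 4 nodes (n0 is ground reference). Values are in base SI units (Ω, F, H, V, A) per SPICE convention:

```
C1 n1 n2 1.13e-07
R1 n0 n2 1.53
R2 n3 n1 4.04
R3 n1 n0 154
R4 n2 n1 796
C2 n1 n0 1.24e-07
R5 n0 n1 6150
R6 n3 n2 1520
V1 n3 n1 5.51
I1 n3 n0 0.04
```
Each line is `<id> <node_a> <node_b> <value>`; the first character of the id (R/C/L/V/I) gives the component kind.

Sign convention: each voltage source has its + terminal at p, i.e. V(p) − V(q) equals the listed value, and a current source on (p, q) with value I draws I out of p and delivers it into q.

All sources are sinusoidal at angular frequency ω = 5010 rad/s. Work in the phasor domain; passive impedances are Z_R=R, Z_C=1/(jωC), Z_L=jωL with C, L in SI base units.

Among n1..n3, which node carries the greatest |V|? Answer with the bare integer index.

1

MNA unknowns: 3 node voltages V₁..V_3 plus 1 source current (V1)
C1: Y=0.000+0.0005661j on G[1,2]
R1: Y=0.6536+0.000j on G[0,2]
R2: Y=0.2475+0.000j on G[3,1]
R3: Y=0.006494+0.000j on G[1,0]
R4: Y=0.001256+0.000j on G[2,1]
C2: Y=0.000+0.0006212j on G[1,0]
R5: Y=0.0001626+0.000j on G[0,1]
R6: Y=0.0006579+0.000j on G[3,2]
V1: row V3−V1=5.51, i_V1 at 3,1
I1: z[3]−=0.04, z[0]+=0.04
solve → V1=-4.997+0.6911j, V2=-0.009659-0.002289j, V3=0.5135+0.6911j
aux → i_V1=-1.404-0.0004562j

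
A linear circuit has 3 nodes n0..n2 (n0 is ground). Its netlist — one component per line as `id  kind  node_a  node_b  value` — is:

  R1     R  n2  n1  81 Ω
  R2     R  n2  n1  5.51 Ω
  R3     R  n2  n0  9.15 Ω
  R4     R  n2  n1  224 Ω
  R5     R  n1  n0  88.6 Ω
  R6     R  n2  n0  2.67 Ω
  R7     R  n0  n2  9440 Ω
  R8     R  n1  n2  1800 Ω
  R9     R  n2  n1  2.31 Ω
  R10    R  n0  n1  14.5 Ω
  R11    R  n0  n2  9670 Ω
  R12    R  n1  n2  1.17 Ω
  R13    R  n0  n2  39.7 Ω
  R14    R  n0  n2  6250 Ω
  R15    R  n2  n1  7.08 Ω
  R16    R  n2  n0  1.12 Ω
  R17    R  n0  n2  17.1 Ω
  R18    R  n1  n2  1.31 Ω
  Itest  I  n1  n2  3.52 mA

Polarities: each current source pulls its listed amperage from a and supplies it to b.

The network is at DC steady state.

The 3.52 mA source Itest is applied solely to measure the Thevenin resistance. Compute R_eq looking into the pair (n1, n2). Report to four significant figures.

R_eq = 0.4053 Ω

Apply KCL at each of the 2 non-ground nodes and solve the resulting linear system.
Node n1: branches {R1, R2, R4, R5, R8, R9, R10, R12, R15, R18, Itest} → V_1 = -0.001352
Node n2: branches {R1, R2, R3, R4, R6, R7, R8, R9, R11, R12, R13, R14, R15, R16, R17, R18, Itest} → V_2 = 7.430e-05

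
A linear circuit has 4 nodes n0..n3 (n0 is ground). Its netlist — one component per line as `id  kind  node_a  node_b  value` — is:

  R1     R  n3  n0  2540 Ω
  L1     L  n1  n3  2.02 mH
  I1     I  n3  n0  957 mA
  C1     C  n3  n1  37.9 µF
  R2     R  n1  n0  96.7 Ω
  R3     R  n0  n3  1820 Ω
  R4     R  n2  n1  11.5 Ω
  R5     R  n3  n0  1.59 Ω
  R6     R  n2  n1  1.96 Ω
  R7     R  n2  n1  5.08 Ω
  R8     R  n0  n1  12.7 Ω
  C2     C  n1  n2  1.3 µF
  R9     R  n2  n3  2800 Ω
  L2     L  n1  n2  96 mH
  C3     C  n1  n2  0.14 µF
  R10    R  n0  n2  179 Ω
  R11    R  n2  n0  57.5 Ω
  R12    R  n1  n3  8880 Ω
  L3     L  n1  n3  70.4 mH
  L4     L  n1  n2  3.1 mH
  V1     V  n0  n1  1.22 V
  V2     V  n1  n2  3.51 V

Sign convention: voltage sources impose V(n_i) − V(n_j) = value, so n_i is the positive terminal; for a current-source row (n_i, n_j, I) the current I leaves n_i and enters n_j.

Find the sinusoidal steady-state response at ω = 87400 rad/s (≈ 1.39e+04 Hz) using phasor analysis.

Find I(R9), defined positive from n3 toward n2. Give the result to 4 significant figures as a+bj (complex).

Element admittances at ω=87400 rad/s:
  Y(R1) = 0.0003937+0.000j S between n3,n0
  Y(L1) = 0.000-0.005664j S between n1,n3
  I1: injects 0.957 A into n0 (from n3)
  Y(C1) = 0.000+3.312j S between n3,n1
  Y(R2) = 0.01034+0.000j S between n1,n0
  Y(R3) = 0.0005495+0.000j S between n0,n3
  Y(R4) = 0.08696+0.000j S between n2,n1
  Y(R5) = 0.6289+0.000j S between n3,n0
  Y(R6) = 0.5102+0.000j S between n2,n1
  Y(R7) = 0.1969+0.000j S between n2,n1
  Y(R8) = 0.07874+0.000j S between n0,n1
  Y(C2) = 0.000+0.1136j S between n1,n2
  Y(R9) = 0.0003571+0.000j S between n2,n3
  Y(L2) = 0.000-0.0001192j S between n1,n2
  Y(C3) = 0.000+0.01224j S between n1,n2
  Y(R10) = 0.005587+0.000j S between n0,n2
  Y(R11) = 0.01739+0.000j S between n2,n0
  Y(R12) = 0.0001126+0.000j S between n1,n3
  Y(L3) = 0.000-0.0001625j S between n1,n3
  Y(L4) = 0.000-0.003691j S between n1,n2
  V1: constraint V(n0)−V(n1) = 1.22
  V2: constraint V(n1)−V(n2) = 3.51
Assemble and solve the 5×5 MNA system:
  V(n1)=-1.220+0.000j  V(n2)=-4.730+0.000j  V(n3)=-1.231+0.05539j
  i(V1)=-0.03546+0.03489j  i(V2)=-2.897-0.4284j

0.001250+1.978e-05j A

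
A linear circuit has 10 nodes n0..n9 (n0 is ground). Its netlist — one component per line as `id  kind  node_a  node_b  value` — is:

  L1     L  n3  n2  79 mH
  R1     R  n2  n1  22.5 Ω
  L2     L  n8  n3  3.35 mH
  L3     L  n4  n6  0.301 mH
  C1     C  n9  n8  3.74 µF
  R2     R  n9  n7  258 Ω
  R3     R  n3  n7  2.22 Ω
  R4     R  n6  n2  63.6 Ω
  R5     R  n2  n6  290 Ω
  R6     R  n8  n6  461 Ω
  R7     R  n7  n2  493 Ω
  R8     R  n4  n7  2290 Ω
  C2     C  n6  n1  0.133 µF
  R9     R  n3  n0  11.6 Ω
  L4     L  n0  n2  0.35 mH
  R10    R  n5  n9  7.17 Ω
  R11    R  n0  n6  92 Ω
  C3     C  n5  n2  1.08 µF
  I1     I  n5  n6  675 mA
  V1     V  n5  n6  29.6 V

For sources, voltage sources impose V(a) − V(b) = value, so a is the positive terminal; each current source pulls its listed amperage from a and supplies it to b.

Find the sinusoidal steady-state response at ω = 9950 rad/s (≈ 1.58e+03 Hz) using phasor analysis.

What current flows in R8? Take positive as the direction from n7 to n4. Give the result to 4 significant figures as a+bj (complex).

MNA unknowns: 9 node voltages V₁..V_9 plus 1 source current (V1)
L1: Y=0.000-0.001272j on G[3,2]
R1: Y=0.04444+0.000j on G[2,1]
L2: Y=0.000-0.03000j on G[8,3]
L3: Y=0.000-0.3339j on G[4,6]
C1: Y=0.000+0.03721j on G[9,8]
R2: Y=0.003876+0.000j on G[9,7]
R3: Y=0.4505+0.000j on G[3,7]
R4: Y=0.01572+0.000j on G[6,2]
R5: Y=0.003448+0.000j on G[2,6]
R6: Y=0.002169+0.000j on G[8,6]
R7: Y=0.002028+0.000j on G[7,2]
R8: Y=0.0004367+0.000j on G[4,7]
C2: Y=0.000+0.001323j on G[6,1]
R9: Y=0.08621+0.000j on G[3,0]
L4: Y=0.000-0.2872j on G[0,2]
R10: Y=0.1395+0.000j on G[5,9]
R11: Y=0.01087+0.000j on G[0,6]
C3: Y=0.000+0.01075j on G[5,2]
I1: z[5]−=0.675, z[6]+=0.675
V1: row V5−V6=29.6, i_V1 at 5,6
solve → V1=-0.4637-1.642j, V2=-0.4215-1.135j, V3=5.986-1.375j, V4=-17.48-0.1974j, V5=12.12-0.2281j, V6=-17.48-0.2281j, V7=5.951-1.358j, V8=10.47+16.35j, V9=7.822+0.4296j
aux → i_V1=-1.265-0.04305j

0.01023-0.0005068j A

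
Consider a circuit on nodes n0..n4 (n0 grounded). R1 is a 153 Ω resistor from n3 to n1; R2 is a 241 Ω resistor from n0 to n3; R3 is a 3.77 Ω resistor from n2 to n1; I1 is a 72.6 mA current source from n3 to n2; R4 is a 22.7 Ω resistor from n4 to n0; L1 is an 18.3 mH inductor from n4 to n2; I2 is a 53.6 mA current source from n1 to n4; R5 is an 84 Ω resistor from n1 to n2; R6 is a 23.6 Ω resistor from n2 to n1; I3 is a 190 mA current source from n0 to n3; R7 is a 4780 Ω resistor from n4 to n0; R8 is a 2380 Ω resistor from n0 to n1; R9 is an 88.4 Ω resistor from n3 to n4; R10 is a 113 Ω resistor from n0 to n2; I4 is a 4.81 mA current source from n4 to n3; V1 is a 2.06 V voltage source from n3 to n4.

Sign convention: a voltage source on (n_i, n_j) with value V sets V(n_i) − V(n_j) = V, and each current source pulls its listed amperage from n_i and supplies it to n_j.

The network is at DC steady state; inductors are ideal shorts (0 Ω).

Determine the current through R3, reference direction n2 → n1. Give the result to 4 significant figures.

Element admittances at DC:
  Y(R1) = 0.006536 S between n3,n1
  Y(R2) = 0.004149 S between n0,n3
  Y(R3) = 0.2653 S between n2,n1
  I1: injects 0.0726 A into n2 (from n3)
  Y(R4) = 0.04405 S between n4,n0
  L1: short n4↔n2 (DC inductor)
  I2: injects 0.0536 A into n4 (from n1)
  Y(R5) = 0.01190 S between n1,n2
  Y(R6) = 0.04237 S between n2,n1
  I3: injects 0.19 A into n3 (from n0)
  Y(R7) = 0.0002092 S between n4,n0
  Y(R8) = 0.0004202 S between n0,n1
  Y(R9) = 0.01131 S between n3,n4
  Y(R10) = 0.008850 S between n0,n2
  I4: injects 0.00481 A into n3 (from n4)
  V1: constraint V(n3)−V(n4) = 2.06
Assemble and solve the 6×6 MNA system:
  V(n1)=3.020  V(n2)=3.147  V(n3)=5.207  V(n4)=3.147
  i(L1)=-0.004178  i(V1)=0.06301

0.03368 A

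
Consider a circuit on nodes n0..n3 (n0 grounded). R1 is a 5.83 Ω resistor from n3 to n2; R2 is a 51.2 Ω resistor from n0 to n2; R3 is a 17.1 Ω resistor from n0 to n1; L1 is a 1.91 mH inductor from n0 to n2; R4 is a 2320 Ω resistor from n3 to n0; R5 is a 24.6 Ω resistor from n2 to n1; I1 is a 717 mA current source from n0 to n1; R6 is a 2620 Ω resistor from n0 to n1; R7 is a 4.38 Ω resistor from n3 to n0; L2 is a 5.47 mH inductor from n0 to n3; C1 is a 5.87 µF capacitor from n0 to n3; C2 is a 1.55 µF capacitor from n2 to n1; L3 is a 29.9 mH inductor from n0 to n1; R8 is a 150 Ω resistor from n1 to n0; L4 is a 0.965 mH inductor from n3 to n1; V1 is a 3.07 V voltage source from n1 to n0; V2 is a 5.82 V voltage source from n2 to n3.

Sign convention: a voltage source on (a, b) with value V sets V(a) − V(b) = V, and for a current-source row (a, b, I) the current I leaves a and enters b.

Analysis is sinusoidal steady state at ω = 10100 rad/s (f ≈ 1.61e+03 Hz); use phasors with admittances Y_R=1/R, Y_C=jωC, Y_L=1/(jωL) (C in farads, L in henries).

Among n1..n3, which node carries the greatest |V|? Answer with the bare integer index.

2

Element admittances at ω=10100 rad/s:
  Y(R1) = 0.1715+0.000j S between n3,n2
  Y(R2) = 0.01953+0.000j S between n0,n2
  Y(R3) = 0.05848+0.000j S between n0,n1
  Y(L1) = 0.000-0.05184j S between n0,n2
  Y(R4) = 0.0004310+0.000j S between n3,n0
  Y(R5) = 0.04065+0.000j S between n2,n1
  I1: injects 0.717 A into n1 (from n0)
  Y(R6) = 0.0003817+0.000j S between n0,n1
  Y(R7) = 0.2283+0.000j S between n3,n0
  Y(L2) = 0.000-0.01810j S between n0,n3
  Y(C1) = 0.000+0.05929j S between n0,n3
  Y(C2) = 0.000+0.01565j S between n2,n1
  Y(L3) = 0.000-0.003311j S between n0,n1
  Y(R8) = 0.006667+0.000j S between n1,n0
  Y(L4) = 0.000-0.1026j S between n3,n1
  V1: constraint V(n1)−V(n0) = 3.07
  V2: constraint V(n2)−V(n3) = 5.82
Assemble and solve the 5×5 MNA system:
  V(n1)=3.070+0.000j  V(n2)=5.179-0.4116j  V(n3)=-0.6413-0.4116j
  i(V1)=0.5658+0.4072j  i(V2)=-1.170+0.2602j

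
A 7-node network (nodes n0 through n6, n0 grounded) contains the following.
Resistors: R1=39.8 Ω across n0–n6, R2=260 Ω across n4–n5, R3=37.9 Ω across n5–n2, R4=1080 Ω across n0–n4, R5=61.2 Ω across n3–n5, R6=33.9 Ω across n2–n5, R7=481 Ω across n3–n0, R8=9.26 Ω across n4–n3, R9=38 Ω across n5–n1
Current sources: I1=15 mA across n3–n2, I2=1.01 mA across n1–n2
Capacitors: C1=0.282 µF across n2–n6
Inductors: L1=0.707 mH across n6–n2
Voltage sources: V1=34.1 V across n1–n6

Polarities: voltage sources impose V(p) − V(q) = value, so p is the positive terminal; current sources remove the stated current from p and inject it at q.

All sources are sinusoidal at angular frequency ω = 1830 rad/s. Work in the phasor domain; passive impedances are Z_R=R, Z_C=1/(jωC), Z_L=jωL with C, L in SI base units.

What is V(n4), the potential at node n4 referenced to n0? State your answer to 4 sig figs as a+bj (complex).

7.667+0.4036j V

Apply KCL at each of the 6 non-ground nodes and solve the resulting linear system.
Node n1: branches {I2, R9, V1} → V_1 = 33.18-0.04838j
Node n2: branches {I1, I2, R3, C1, R6, L1} → V_2 = -0.8978+0.7283j
Node n3: branches {I1, R5, R7, R8} → V_3 = 7.666+0.4049j
Node n4: branches {R2, R4, R8} → V_4 = 7.667+0.4036j
Node n5: branches {R2, R3, R5, R6, R9} → V_5 = 9.550+0.4649j
Node n6: branches {R1, C1, L1, V1} → V_6 = -0.9168-0.04838j
Source currents: i(V1)=-0.6229+0.01351j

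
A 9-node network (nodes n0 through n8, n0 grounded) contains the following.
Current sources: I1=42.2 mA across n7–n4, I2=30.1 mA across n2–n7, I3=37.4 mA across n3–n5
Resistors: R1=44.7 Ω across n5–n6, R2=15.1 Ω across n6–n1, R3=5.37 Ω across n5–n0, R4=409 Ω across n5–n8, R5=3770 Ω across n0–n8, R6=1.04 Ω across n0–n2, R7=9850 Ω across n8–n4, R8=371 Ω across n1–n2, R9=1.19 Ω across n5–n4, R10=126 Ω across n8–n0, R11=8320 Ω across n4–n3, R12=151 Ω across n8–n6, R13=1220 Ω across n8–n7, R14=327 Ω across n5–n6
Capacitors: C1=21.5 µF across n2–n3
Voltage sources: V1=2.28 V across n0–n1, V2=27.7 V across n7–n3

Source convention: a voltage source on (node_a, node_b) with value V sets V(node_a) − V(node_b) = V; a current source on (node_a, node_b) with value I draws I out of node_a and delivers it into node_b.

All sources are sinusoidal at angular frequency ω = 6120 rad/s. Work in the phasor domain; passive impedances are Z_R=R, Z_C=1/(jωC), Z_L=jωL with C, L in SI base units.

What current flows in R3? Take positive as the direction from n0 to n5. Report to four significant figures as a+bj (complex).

-0.03918-0.0001549j A

MNA unknowns: 8 node voltages V₁..V_8 plus 2 source currents (V1, V2)
I1: z[7]−=0.0422, z[4]+=0.0422
R1: Y=0.02237+0.000j on G[5,6]
R2: Y=0.06623+0.000j on G[6,1]
R3: Y=0.1862+0.000j on G[5,0]
R4: Y=0.002445+0.000j on G[5,8]
R5: Y=0.0002653+0.000j on G[0,8]
R6: Y=0.9615+0.000j on G[0,2]
R7: Y=0.0001015+0.000j on G[8,4]
R8: Y=0.002695+0.000j on G[1,2]
R9: Y=0.8403+0.000j on G[5,4]
I2: z[2]−=0.0301, z[7]+=0.0301
C1: Y=0.000+0.1316j on G[2,3]
R10: Y=0.007937+0.000j on G[8,0]
R11: Y=0.0001202+0.000j on G[4,3]
I3: z[3]−=0.0374, z[5]+=0.0374
R12: Y=0.006623+0.000j on G[8,6]
R13: Y=0.0008197+0.000j on G[8,7]
R14: Y=0.003058+0.000j on G[5,6]
V1: row V0−V1=2.28, i_V1 at 0,1
V2: row V7−V3=27.7, i_V2 at 7,3
solve → V1=-2.280+0.000j, V2=-0.1117-0.0005072j, V3=-0.1154+0.5425j, V4=0.2606+0.0009122j, V5=0.2104+0.0008318j, V6=-1.431+0.001917j, V7=27.58+0.5425j, V8=0.7516+0.02526j
aux → i_V1=-0.06205-0.0001256j, i_V2=-0.03409-0.0004240j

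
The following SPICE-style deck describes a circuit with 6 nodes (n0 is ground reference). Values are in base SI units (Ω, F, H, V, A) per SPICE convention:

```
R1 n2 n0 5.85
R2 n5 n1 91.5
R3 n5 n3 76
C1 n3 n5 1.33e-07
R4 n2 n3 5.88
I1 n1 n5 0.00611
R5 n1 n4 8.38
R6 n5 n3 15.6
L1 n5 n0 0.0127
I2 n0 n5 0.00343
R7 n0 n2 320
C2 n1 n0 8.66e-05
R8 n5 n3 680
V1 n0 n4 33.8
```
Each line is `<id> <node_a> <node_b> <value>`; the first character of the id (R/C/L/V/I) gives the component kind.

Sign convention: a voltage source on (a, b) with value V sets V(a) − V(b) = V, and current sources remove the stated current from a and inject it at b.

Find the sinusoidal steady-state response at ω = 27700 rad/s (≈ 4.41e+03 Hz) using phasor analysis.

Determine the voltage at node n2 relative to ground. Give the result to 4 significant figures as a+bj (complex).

0.03381+0.08540j V

MNA unknowns: 5 node voltages V₁..V_5 plus 1 source current (V1)
R1: Y=0.1709+0.000j on G[2,0]
R2: Y=0.01093+0.000j on G[5,1]
R3: Y=0.01316+0.000j on G[5,3]
C1: Y=0.000+0.003684j on G[3,5]
R4: Y=0.1701+0.000j on G[2,3]
I1: z[1]−=0.00611, z[5]+=0.00611
R5: Y=0.1193+0.000j on G[1,4]
R6: Y=0.06410+0.000j on G[5,3]
L1: Y=0.000-0.002843j on G[5,0]
I2: z[0]−=0.00343, z[5]+=0.00343
R7: Y=0.003125+0.000j on G[0,2]
C2: Y=0.000+2.399j on G[1,0]
R8: Y=0.001471+0.000j on G[5,3]
V1: row V0−V4=33.8, i_V1 at 0,4
solve → V1=-0.08951+1.678j, V2=0.03381+0.08540j, V3=0.06842+0.1728j, V4=-33.80+0.000j, V5=0.1518+0.3577j
aux → i_V1=-4.023-0.2003j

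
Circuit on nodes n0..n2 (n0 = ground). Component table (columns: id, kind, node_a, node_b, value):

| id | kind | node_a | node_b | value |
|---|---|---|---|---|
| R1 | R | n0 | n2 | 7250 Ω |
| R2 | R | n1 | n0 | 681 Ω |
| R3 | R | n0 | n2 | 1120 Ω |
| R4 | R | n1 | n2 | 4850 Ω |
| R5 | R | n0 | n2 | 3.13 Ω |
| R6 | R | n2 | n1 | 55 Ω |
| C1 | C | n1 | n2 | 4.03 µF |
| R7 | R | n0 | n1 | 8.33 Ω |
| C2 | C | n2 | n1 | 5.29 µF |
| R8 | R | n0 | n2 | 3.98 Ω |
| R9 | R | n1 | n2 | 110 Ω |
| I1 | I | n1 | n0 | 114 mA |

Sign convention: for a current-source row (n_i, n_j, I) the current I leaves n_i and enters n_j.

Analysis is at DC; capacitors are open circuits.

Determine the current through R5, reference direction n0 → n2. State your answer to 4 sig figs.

0.01130 A

MNA unknowns: 2 node voltages V₁..V_2
R1: Y=0.0001379 on G[0,2]
R2: Y=0.001468 on G[1,0]
R3: Y=0.0008929 on G[0,2]
R4: Y=0.0002062 on G[1,2]
R5: Y=0.3195 on G[0,2]
R6: Y=0.01818 on G[2,1]
C1: Y=0.000 on G[1,2]
R7: Y=0.1200 on G[0,1]
C2: Y=0.000 on G[2,1]
R8: Y=0.2513 on G[0,2]
R9: Y=0.009091 on G[1,2]
I1: z[1]−=0.114, z[0]+=0.114
solve → V1=-0.7717, V2=-0.03538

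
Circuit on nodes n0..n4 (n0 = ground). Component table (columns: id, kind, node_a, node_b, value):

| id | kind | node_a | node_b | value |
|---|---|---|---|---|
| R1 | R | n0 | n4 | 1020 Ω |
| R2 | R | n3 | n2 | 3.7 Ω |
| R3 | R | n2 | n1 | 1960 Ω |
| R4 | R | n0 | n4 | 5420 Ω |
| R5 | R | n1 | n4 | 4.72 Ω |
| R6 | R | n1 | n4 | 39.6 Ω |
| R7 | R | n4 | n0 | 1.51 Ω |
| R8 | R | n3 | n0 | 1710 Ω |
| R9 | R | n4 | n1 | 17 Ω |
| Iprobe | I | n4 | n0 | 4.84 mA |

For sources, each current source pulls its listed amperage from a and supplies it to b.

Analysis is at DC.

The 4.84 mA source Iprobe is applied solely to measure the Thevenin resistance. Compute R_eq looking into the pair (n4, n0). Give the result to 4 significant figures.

R_eq = 1.507 Ω

Element admittances at DC:
  Y(R1) = 0.0009804 S between n0,n4
  Y(R2) = 0.2703 S between n3,n2
  Y(R3) = 0.0005102 S between n2,n1
  Y(R4) = 0.0001845 S between n0,n4
  Y(R5) = 0.2119 S between n1,n4
  Y(R6) = 0.02525 S between n1,n4
  Y(R7) = 0.6623 S between n4,n0
  Y(R8) = 0.0005848 S between n3,n0
  Y(R9) = 0.05882 S between n4,n1
  Iprobe: injects 0.00484 A into n0 (from n4)
Assemble and solve the 4×4 MNA system:
  V(n1)=-0.007286  V(n2)=-0.003399  V(n3)=-0.003391  V(n4)=-0.007293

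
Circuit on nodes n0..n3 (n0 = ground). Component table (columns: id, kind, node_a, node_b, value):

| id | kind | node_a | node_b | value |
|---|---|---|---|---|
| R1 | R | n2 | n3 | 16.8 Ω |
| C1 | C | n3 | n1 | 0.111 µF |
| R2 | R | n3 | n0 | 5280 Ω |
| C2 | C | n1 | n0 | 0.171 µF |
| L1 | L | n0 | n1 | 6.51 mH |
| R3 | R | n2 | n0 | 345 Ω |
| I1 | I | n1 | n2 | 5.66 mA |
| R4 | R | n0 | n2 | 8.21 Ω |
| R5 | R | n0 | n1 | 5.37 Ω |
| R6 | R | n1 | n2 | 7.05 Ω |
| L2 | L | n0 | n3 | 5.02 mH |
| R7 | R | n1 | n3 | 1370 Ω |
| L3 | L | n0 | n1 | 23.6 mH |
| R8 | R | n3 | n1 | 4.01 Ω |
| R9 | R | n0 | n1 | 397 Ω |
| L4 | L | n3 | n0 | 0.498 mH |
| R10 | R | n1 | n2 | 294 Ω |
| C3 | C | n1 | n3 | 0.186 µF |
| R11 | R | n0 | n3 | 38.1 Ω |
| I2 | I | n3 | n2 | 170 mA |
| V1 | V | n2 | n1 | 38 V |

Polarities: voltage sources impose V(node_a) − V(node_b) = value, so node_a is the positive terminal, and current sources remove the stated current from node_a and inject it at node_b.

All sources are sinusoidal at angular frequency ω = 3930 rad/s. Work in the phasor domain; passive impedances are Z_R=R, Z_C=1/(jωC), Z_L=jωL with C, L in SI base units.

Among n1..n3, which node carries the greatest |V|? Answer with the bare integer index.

2

MNA unknowns: 3 node voltages V₁..V_3 plus 1 source current (V1)
R1: Y=0.05952+0.000j on G[2,3]
C1: Y=0.000+0.0004362j on G[3,1]
R2: Y=0.0001894+0.000j on G[3,0]
C2: Y=0.000+0.0006720j on G[1,0]
L1: Y=0.000-0.03909j on G[0,1]
R3: Y=0.002899+0.000j on G[2,0]
I1: z[1]−=0.00566, z[2]+=0.00566
R4: Y=0.1218+0.000j on G[0,2]
R5: Y=0.1862+0.000j on G[0,1]
R6: Y=0.1418+0.000j on G[1,2]
L2: Y=0.000-0.05069j on G[0,3]
R7: Y=0.0007299+0.000j on G[1,3]
L3: Y=0.000-0.01078j on G[0,1]
R8: Y=0.2494+0.000j on G[3,1]
R9: Y=0.002519+0.000j on G[0,1]
L4: Y=0.000-0.5109j on G[3,0]
R10: Y=0.003401+0.000j on G[1,2]
C3: Y=0.000+0.0007310j on G[1,3]
R11: Y=0.02625+0.000j on G[0,3]
I2: z[3]−=0.17, z[2]+=0.17
V1: row V2−V1=38, i_V1 at 2,1
solve → V1=-10.92-1.918j, V2=27.08-1.918j, V3=-0.2161-2.166j
aux → i_V1=-10.35+0.2245j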